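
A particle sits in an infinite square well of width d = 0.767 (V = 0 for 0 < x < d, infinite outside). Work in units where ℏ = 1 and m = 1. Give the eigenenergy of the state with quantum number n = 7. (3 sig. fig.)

E = 411

Requiring ψ(0) = ψ(d) = 0 quantises k = nπ/d, hence E_n = ℏ²k²/2m = n²π²ℏ²/(2md²).
E_7 = 7² × π² / (2 × 1 × 0.767²) = 411.0.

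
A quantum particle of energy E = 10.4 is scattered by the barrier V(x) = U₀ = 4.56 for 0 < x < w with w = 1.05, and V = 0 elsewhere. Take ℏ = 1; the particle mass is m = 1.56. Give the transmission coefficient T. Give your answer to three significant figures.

E > U₀: inside the barrier k₂ = √(2m(E − U₀))/ℏ = 4.269, k₂w = 4.482.
T = [1 + U₀² sin²(k₂w) / (4E(E − U₀))]⁻¹ = 1/1.081 = 0.925.

T = 0.925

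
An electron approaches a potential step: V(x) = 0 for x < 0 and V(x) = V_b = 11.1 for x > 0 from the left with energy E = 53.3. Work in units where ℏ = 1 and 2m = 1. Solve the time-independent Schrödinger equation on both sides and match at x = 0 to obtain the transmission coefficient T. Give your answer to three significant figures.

On each side the TISE gives plane waves with k = √(2m(E − V))/ℏ: k₁ = √(2·½·53.3) = 7.301, k₂ = √(2·½·42.2) = 6.496.
Continuity of ψ and ψ′ at the step yields the reflection amplitude r = (k₁ − k₂)/(k₁ + k₂) = 0.05831; thus R = |r|² = 0.003400, T = 0.9966.

T = 0.997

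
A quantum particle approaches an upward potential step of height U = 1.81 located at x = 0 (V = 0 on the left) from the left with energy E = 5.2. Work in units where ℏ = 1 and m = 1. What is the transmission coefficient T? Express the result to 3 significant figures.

On each side the TISE gives plane waves with k = √(2m(E − V))/ℏ: k₁ = √(2·1·5.2) = 3.225, k₂ = √(2·1·3.39) = 2.604.
Continuity of ψ and ψ′ at the step yields the reflection amplitude r = (k₁ − k₂)/(k₁ + k₂) = 0.1066; thus R = |r|² = 0.01135, T = 0.9886.

T = 0.989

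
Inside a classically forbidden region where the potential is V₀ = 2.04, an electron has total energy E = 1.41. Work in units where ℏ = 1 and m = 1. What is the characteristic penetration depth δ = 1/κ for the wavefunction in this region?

Since E < V₀ the TISE in this region is ψ'' = κ²ψ with κ = √(2m(V₀ − E))/ℏ.
κ = √(2 × 1 × 0.63) = 1.122. The penetration depth is δ = 1/κ = 0.891.

δ = 0.891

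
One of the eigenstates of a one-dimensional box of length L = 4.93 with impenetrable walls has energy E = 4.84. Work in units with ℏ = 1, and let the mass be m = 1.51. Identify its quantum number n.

For an infinite well E_n = n²π²ℏ²/(2mL²), so n = (L/πℏ)√(2mE).
n = (4.93/π) × √(2 × 1.51 × 4.84) = 6.000 → n = 6.

n = 6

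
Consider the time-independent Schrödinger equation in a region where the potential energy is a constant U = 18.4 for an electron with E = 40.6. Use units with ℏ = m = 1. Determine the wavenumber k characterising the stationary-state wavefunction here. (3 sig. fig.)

With E > U the solution is oscillatory, ψ ∝ e^{±ikx} with k = √(2m(E − U))/ℏ.
k = √(2 × 1 × 22.2) = 6.663.

k = 6.66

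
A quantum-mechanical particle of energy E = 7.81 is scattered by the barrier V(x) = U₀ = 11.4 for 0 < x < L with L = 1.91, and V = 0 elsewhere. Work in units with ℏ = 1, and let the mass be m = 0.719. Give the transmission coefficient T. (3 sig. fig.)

T = 0.000587

Since E < U₀ the interior solution is evanescent with decay constant κ = √(2m(U₀ − E))/ℏ = 2.272.
κL = 4.340, sinh(κL) = 38.34.
The exact tunnelling result is T⁻¹ = 1 + U₀² sinh²(κL) / [4E(U₀ − E)] = 1704, so T = 0.000587.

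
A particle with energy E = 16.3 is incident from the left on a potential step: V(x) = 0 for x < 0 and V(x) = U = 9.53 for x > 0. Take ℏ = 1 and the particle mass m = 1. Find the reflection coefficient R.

The wavenumbers are k₁ = √(2mE)/ℏ = 5.710 on the left and k₂ = √(2m(E − U))/ℏ = 3.680 on the right.
Continuity of ψ and ψ′ at the step yields the reflection amplitude r = (k₁ − k₂)/(k₁ + k₂) = 0.2162; thus R = |r|² = 0.04674, T = 0.9533.

R = 0.0467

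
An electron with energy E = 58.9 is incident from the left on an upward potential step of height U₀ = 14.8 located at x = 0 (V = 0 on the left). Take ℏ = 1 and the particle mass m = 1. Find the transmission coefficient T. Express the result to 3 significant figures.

T = 0.995

On each side the TISE gives plane waves with k = √(2m(E − V))/ℏ: k₁ = √(2·1·58.9) = 10.85, k₂ = √(2·1·44.1) = 9.391.
Matching ψ and ψ′ at x = 0 gives r = (k₁ − k₂)/(k₁ + k₂), so R = r² = 0.005216 and T = 1 − R = 0.9948.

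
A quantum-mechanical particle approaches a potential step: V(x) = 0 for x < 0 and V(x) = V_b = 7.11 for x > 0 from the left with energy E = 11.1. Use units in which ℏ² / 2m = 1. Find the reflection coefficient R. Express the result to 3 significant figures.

R = 0.0627

On each side the TISE gives plane waves with k = √(2m(E − V))/ℏ: k₁ = √(2·½·11.1) = 3.332, k₂ = √(2·½·3.99) = 1.997.
Continuity of ψ and ψ′ at the step yields the reflection amplitude r = (k₁ − k₂)/(k₁ + k₂) = 0.2504; thus R = |r|² = 0.06268, T = 0.9373.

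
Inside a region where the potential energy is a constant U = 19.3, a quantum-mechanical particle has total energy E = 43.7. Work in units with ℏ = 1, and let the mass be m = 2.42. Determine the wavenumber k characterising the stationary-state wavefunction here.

k = 10.9

With E > U the solution is oscillatory, ψ ∝ e^{±ikx} with k = √(2m(E − U))/ℏ.
k = √(2 × 2.42 × 24.4) = 10.87.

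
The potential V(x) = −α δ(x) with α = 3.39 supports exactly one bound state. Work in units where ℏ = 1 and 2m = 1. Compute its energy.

For x ≠ 0 the bound state is ψ ∝ e^{−κ|x|}; integrating the TISE across the delta gives the cusp condition 2κ = 2mα/ℏ², so κ = 1.695.
Then E = −ℏ²κ²/(2m) = −mα²/(2ℏ²) = -2.873.

E = -2.87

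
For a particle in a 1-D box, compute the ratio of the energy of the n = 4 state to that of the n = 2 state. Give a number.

4

E_n = n²π²ℏ²/(2mL²) so the ratio is n₂²/n₁² = 16/4 = 4.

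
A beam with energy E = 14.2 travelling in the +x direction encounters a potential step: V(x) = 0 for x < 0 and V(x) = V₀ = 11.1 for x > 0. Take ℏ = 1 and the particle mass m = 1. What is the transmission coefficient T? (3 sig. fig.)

T = 0.868

On each side the TISE gives plane waves with k = √(2m(E − V))/ℏ: k₁ = √(2·1·14.2) = 5.329, k₂ = √(2·1·3.1) = 2.490.
Matching ψ and ψ′ at x = 0 gives r = (k₁ − k₂)/(k₁ + k₂), so R = r² = 0.1318 and T = 1 − R = 0.8682.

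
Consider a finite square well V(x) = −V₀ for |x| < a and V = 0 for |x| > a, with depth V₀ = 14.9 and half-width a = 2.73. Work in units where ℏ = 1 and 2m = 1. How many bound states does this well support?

N = 7

The dimensionless depth is z₀ = a√(2mV₀)/ℏ = 2.73 × √(14.90) = 10.54.
The even/odd transcendental equations gain one root per π/2 in z₀, giving N = 1 + ⌊2z₀/π⌋ = 1 + ⌊6.709⌋ = 7.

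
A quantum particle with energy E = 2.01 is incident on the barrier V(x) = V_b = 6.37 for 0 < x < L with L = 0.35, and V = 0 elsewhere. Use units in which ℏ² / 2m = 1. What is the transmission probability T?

T = 0.576

Since E < V_b the interior solution is evanescent with decay constant κ = √(2m(V_b − E))/ℏ = 2.088.
κL = 0.7308, sinh(κL) = 0.7976.
The exact tunnelling result is T⁻¹ = 1 + V_b² sinh²(κL) / [4E(V_b − E)] = 1.736, so T = 0.576.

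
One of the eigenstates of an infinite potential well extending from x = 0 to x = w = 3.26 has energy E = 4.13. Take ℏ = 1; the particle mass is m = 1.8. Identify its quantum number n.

For an infinite well E_n = n²π²ℏ²/(2mw²), so n = (w/πℏ)√(2mE).
n = (3.26/π) × √(2 × 1.8 × 4.13) = 4.001 → n = 4.

n = 4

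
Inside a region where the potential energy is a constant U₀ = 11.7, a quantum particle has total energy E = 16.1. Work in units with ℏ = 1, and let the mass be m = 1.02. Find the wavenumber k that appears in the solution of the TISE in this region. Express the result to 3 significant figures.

k = 3.00

With E > U₀ the solution is oscillatory, ψ ∝ e^{±ikx} with k = √(2m(E − U₀))/ℏ.
k = √(2 × 1.02 × 4.4) = 2.996.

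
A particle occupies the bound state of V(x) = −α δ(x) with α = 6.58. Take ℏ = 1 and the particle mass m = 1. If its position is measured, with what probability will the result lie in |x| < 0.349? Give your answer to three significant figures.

P = 0.990

The normalised bound state is ψ = √κ e^{−κ|x|} with κ = mα/ℏ² = 6.580.
P(|x| < d) = ∫_{−d}^{d} κ e^{−2κ|x|} dx = 1 − e^{−2κd} = 1 − e^{−4.593} = 0.9899.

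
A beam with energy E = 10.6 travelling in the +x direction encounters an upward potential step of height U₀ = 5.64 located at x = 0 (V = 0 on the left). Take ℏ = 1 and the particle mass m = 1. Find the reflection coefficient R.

On each side the TISE gives plane waves with k = √(2m(E − V))/ℏ: k₁ = √(2·1·10.6) = 4.604, k₂ = √(2·1·4.96) = 3.150.
Continuity of ψ and ψ′ at the step yields the reflection amplitude r = (k₁ − k₂)/(k₁ + k₂) = 0.1876; thus R = |r|² = 0.03520, T = 0.9648.

R = 0.0352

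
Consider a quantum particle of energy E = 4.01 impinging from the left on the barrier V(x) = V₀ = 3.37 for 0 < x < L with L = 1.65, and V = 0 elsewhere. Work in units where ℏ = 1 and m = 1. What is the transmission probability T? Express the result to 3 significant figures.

T = 0.497

Above the barrier the interior wavenumber is k₂ = √(2m(E − V₀))/ℏ = 1.131, giving phase k₂L = 1.867.
T = [1 + V₀² sin²(k₂L) / (4E(E − V₀))]⁻¹ = 1/2.012 = 0.497.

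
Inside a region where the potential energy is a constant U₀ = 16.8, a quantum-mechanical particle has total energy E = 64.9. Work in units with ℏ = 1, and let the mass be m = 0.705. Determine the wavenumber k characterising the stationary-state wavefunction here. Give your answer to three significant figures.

With E > U₀ the solution is oscillatory, ψ ∝ e^{±ikx} with k = √(2m(E − U₀))/ℏ.
k = √(2 × 0.705 × 48.1) = 8.235.

k = 8.24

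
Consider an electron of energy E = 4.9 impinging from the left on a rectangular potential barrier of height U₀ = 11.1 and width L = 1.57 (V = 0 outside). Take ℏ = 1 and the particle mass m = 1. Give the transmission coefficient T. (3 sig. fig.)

T = 0.0000622

Since E < U₀ the interior solution is evanescent with decay constant κ = √(2m(U₀ − E))/ℏ = 3.521.
κL = 5.529, sinh(κL) = 125.9.
Matching ψ, ψ′ at both faces gives T = [1 + U₀² sinh²(κL) / (4E(U₀ − E))]⁻¹ = 1/16070 = 0.0000622.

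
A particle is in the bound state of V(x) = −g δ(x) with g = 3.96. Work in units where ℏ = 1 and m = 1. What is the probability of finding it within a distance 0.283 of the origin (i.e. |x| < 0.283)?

The normalised bound state is ψ = √κ e^{−κ|x|} with κ = mg/ℏ² = 3.960.
P(|x| < d) = ∫_{−d}^{d} κ e^{−2κ|x|} dx = 1 − e^{−2κd} = 1 − e^{−2.241} = 0.8937.

P = 0.894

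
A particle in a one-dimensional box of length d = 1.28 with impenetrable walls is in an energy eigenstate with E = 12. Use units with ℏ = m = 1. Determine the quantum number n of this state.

n = 2

From E_n = n²π²ℏ²/(2md²) invert to n = √(2md²E)/(πℏ).
n = (1.28/π) × √(2 × 1 × 12) = 1.996 → n = 2.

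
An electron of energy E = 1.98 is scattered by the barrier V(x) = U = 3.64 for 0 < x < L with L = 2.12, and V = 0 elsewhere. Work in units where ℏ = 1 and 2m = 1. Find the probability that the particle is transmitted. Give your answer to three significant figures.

T = 0.0167

E < U: inside the barrier ψ ∝ e^{±κx} with κ = √(2m(U − E))/ℏ = 1.288.
κL = 2.731, sinh(κL) = 7.645.
The exact tunnelling result is T⁻¹ = 1 + U² sinh²(κL) / [4E(U − E)] = 59.90, so T = 0.0167.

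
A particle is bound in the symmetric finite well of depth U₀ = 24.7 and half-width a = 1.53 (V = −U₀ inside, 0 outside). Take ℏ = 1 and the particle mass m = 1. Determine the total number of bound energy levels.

N = 7

Define the well-strength parameter z₀ = (a/ℏ)√(2mU₀) = 1.53 × √(2·1·24.7) = 10.75.
The even/odd transcendental equations gain one root per π/2 in z₀, giving N = 1 + ⌊2z₀/π⌋ = 1 + ⌊6.846⌋ = 7.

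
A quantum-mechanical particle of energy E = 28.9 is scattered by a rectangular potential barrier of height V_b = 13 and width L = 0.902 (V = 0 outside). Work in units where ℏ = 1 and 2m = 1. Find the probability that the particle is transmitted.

E > V_b: inside the barrier k₂ = √(2m(E − V_b))/ℏ = 3.987, k₂L = 3.597.
T = [1 + V_b² sin²(k₂L) / (4E(E − V_b))]⁻¹ = 1/1.018 = 0.983.

T = 0.983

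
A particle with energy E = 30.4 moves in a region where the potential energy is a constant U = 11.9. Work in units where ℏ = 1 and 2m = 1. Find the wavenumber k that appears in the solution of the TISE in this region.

k = 4.30

With E > U the solution is oscillatory, ψ ∝ e^{±ikx} with k = √(2m(E − U))/ℏ.
k = √(2 × 0.5 × 18.5) = 4.301.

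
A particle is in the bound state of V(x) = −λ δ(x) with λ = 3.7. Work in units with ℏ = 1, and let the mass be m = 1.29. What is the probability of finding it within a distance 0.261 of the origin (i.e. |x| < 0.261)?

The normalised bound state is ψ = √κ e^{−κ|x|} with κ = mλ/ℏ² = 4.773.
P(|x| < d) = ∫_{−d}^{d} κ e^{−2κ|x|} dx = 1 − e^{−2κd} = 1 − e^{−2.492} = 0.9172.

P = 0.917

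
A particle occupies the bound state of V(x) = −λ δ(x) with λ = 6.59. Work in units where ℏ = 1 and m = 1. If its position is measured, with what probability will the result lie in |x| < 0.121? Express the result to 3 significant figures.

P = 0.797

The normalised bound state is ψ = √κ e^{−κ|x|} with κ = mλ/ℏ² = 6.590.
P(|x| < d) = ∫_{−d}^{d} κ e^{−2κ|x|} dx = 1 − e^{−2κd} = 1 − e^{−1.595} = 0.7970.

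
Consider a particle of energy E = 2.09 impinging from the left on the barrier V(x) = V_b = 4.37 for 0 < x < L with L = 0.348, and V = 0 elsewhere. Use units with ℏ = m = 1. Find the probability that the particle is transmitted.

T = 0.601

E < V_b: inside the barrier ψ ∝ e^{±κx} with κ = √(2m(V_b − E))/ℏ = 2.135.
κL = 0.7431, sinh(κL) = 0.8134.
The exact tunnelling result is T⁻¹ = 1 + V_b² sinh²(κL) / [4E(V_b − E)] = 1.663, so T = 0.601.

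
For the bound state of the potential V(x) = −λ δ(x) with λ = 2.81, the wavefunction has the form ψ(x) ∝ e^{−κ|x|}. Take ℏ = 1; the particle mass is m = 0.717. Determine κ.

κ = 2.01

Integrate −(ℏ²/2m)ψ'' − λδ(x)ψ = Eψ from −ε to +ε: the ψ'' term gives ψ'(0⁺) − ψ'(0⁻) and the δ term gives −(2mλ/ℏ²)ψ(0).
With ψ ∝ e^{−κ|x|} this yields −2κ = −2mλ/ℏ², so κ = mλ/ℏ² = 2.015.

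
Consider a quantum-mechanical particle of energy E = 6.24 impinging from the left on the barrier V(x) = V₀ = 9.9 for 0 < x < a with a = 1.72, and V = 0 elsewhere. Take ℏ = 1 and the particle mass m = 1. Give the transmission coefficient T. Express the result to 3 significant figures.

T = 0.000338

Since E < V₀ the interior solution is evanescent with decay constant κ = √(2m(V₀ − E))/ℏ = 2.706.
κa = 4.654, sinh(κa) = 52.47.
Matching ψ, ψ′ at both faces gives T = [1 + V₀² sinh²(κa) / (4E(V₀ − E))]⁻¹ = 1/2955 = 0.000338.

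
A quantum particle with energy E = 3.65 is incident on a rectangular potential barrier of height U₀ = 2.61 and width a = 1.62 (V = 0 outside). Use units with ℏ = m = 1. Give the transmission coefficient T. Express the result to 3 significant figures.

E > U₀: inside the barrier k₂ = √(2m(E − U₀))/ℏ = 1.442, k₂a = 2.336.
T = [1 + U₀² sin²(k₂a) / (4E(E − U₀))]⁻¹ = 1/1.233 = 0.811.

T = 0.811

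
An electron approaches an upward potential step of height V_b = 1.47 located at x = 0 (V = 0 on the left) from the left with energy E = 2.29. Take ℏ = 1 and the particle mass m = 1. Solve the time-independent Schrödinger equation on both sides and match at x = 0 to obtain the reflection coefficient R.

On each side the TISE gives plane waves with k = √(2m(E − V))/ℏ: k₁ = √(2·1·2.29) = 2.140, k₂ = √(2·1·0.82) = 1.281.
Matching ψ and ψ′ at x = 0 gives r = (k₁ − k₂)/(k₁ + k₂), so R = r² = 0.06313 and T = 1 − R = 0.9369.

R = 0.0631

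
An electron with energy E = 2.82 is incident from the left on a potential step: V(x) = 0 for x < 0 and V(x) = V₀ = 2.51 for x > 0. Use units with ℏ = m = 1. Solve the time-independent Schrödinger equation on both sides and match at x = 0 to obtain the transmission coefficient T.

T = 0.748

On each side the TISE gives plane waves with k = √(2m(E − V))/ℏ: k₁ = √(2·1·2.82) = 2.375, k₂ = √(2·1·0.31) = 0.7874.
Matching ψ and ψ′ at x = 0 gives r = (k₁ − k₂)/(k₁ + k₂), so R = r² = 0.2520 and T = 1 − R = 0.7480.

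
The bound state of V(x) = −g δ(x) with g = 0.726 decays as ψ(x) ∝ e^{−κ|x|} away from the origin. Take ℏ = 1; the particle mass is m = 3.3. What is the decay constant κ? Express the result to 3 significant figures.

Integrate −(ℏ²/2m)ψ'' − gδ(x)ψ = Eψ from −ε to +ε: the ψ'' term gives ψ'(0⁺) − ψ'(0⁻) and the δ term gives −(2mg/ℏ²)ψ(0).
With ψ ∝ e^{−κ|x|} this yields −2κ = −2mg/ℏ², so κ = mg/ℏ² = 2.396.

κ = 2.40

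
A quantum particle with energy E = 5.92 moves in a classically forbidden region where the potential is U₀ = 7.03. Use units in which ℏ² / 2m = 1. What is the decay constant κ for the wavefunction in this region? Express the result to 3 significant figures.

Since E < U₀ the TISE in this region is ψ'' = κ²ψ with κ = √(2m(U₀ − E))/ℏ.
κ = √(2 × 0.5 × 1.11) = 1.054.

κ = 1.05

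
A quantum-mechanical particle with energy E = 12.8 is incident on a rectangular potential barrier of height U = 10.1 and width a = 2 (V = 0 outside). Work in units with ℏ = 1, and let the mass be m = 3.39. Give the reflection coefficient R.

Above the barrier the interior wavenumber is k₂ = √(2m(E − U))/ℏ = 4.279, giving phase k₂a = 8.557.
T = [1 + U² sin²(k₂a) / (4E(E − U))]⁻¹ = 1/1.429 = 0.700.
R = 1 − T = 0.300.

R = 0.300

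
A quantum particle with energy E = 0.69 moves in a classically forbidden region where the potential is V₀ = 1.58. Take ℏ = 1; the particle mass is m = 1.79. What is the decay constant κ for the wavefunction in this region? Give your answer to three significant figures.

Since E < V₀ the TISE in this region is ψ'' = κ²ψ with κ = √(2m(V₀ − E))/ℏ.
κ = √(2 × 1.79 × 0.89) = 1.785.

κ = 1.78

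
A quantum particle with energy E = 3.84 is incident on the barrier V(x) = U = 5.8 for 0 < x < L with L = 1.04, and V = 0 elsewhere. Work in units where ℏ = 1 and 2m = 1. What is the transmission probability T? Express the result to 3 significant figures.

T = 0.179

Since E < U the interior solution is evanescent with decay constant κ = √(2m(U − E))/ℏ = 1.400.
κL = 1.456, sinh(κL) = 2.028.
The exact tunnelling result is T⁻¹ = 1 + U² sinh²(κL) / [4E(U − E)] = 5.595, so T = 0.179.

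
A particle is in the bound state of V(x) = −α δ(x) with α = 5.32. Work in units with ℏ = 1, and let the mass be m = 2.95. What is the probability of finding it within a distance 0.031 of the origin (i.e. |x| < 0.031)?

P = 0.622

The normalised bound state is ψ = √κ e^{−κ|x|} with κ = mα/ℏ² = 15.69.
P(|x| < d) = ∫_{−d}^{d} κ e^{−2κ|x|} dx = 1 − e^{−2κd} = 1 − e^{−0.9730} = 0.6221.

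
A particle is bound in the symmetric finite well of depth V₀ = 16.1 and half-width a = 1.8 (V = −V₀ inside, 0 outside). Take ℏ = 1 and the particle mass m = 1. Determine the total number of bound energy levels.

N = 7

Define the well-strength parameter z₀ = (a/ℏ)√(2mV₀) = 1.8 × √(2·1·16.1) = 10.21.
The even/odd transcendental equations gain one root per π/2 in z₀, giving N = 1 + ⌊2z₀/π⌋ = 1 + ⌊6.503⌋ = 7.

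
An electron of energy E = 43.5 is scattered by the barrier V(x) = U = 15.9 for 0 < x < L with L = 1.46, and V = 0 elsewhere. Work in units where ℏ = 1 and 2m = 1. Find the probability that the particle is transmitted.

E > U: inside the barrier k₂ = √(2m(E − U))/ℏ = 5.254, k₂L = 7.670.
Matching at both interfaces gives T⁻¹ = 1 + U² sin²(k₂L) / [4E(E − U)] = 1.051, hence T = 0.952.

T = 0.952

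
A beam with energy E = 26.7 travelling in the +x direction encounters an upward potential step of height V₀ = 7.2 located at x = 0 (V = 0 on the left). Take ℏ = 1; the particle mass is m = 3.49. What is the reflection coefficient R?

R = 0.00615

On each side the TISE gives plane waves with k = √(2m(E − V))/ℏ: k₁ = √(2·3.49·26.7) = 13.65, k₂ = √(2·3.49·19.5) = 11.67.
Matching ψ and ψ′ at x = 0 gives r = (k₁ − k₂)/(k₁ + k₂), so R = r² = 0.006147 and T = 1 − R = 0.9939.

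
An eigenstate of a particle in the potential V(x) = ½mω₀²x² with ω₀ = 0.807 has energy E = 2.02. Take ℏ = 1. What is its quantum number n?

E_n = ℏω₀(n + ½) ⇒ n = E/(ℏω₀) − ½ = 2.02/0.807 − 0.5 = 2.003 → n = 2.

n = 2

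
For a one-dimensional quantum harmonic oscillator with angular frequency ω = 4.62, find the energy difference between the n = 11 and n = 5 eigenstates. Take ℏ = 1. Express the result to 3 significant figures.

E_n = ℏω(n + ½), so ΔE = (11 − 5) ℏω = 6 × 4.62 = 27.72.

ΔE = 27.7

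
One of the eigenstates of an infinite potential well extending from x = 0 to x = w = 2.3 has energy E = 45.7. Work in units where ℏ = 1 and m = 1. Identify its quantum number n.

n = 7

For an infinite well E_n = n²π²ℏ²/(2mw²), so n = (w/πℏ)√(2mE).
n = (2.3/π) × √(2 × 1 × 45.7) = 6.999 → n = 7.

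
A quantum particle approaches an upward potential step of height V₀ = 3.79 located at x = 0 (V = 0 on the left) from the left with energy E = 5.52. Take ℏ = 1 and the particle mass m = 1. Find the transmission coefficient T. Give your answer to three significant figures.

On each side the TISE gives plane waves with k = √(2m(E − V))/ℏ: k₁ = √(2·1·5.52) = 3.323, k₂ = √(2·1·1.73) = 1.860.
Continuity of ψ and ψ′ at the step yields the reflection amplitude r = (k₁ − k₂)/(k₁ + k₂) = 0.2822; thus R = |r|² = 0.07963, T = 0.9204.

T = 0.920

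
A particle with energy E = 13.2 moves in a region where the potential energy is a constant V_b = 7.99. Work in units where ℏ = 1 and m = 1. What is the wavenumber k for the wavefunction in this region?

k = 3.23

With E > V_b the solution is oscillatory, ψ ∝ e^{±ikx} with k = √(2m(E − V_b))/ℏ.
k = √(2 × 1 × 5.21) = 3.228.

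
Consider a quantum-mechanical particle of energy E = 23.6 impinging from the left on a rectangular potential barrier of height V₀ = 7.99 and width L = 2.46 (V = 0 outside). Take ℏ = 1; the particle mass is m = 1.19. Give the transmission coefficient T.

E > V₀: inside the barrier k₂ = √(2m(E − V₀))/ℏ = 6.095, k₂L = 14.99.
T = [1 + V₀² sin²(k₂L) / (4E(E − V₀))]⁻¹ = 1/1.019 = 0.982.

T = 0.982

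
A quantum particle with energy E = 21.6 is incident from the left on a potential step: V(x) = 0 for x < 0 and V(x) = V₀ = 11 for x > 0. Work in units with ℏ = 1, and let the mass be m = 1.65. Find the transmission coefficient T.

T = 0.969

On each side the TISE gives plane waves with k = √(2m(E − V))/ℏ: k₁ = √(2·1.65·21.6) = 8.443, k₂ = √(2·1.65·10.6) = 5.914.
Continuity of ψ and ψ′ at the step yields the reflection amplitude r = (k₁ − k₂)/(k₁ + k₂) = 0.1761; thus R = |r|² = 0.03101, T = 0.9690.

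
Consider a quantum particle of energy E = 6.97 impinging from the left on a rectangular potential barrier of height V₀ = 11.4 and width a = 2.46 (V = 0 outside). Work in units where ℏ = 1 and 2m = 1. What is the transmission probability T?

Since E < V₀ the interior solution is evanescent with decay constant κ = √(2m(V₀ − E))/ℏ = 2.105.
κa = 5.178, sinh(κa) = 88.63.
Matching ψ, ψ′ at both faces gives T = [1 + V₀² sinh²(κa) / (4E(V₀ − E))]⁻¹ = 1/8267 = 0.000121.

T = 0.000121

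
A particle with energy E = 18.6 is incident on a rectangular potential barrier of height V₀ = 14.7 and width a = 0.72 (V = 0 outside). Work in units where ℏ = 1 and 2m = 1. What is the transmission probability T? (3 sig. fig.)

T = 0.579

Above the barrier the interior wavenumber is k₂ = √(2m(E − V₀))/ℏ = 1.975, giving phase k₂a = 1.422.
T = [1 + V₀² sin²(k₂a) / (4E(E − V₀))]⁻¹ = 1/1.728 = 0.579.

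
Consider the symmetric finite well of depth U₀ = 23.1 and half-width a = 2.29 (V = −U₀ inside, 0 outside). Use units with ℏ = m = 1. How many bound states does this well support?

N = 10

The dimensionless depth is z₀ = a√(2mU₀)/ℏ = 2.29 × √(46.20) = 15.57.
A new bound state (alternating even/odd) appears each time z₀ passes a multiple of π/2, so N = ⌊2z₀/π⌋ + 1 = ⌊9.909⌋ + 1 = 10.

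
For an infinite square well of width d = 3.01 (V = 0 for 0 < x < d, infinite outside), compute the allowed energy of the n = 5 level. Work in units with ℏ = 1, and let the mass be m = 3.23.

E = 4.22

Requiring ψ(0) = ψ(d) = 0 quantises k = nπ/d, hence E_n = ℏ²k²/2m = n²π²ℏ²/(2md²).
E_5 = 5² × π² / (2 × 3.23 × 3.01²) = 4.216.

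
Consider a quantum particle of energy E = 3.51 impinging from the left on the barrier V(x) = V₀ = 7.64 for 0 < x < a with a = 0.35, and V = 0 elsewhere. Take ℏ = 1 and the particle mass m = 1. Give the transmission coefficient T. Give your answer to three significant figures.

E < V₀: inside the barrier ψ ∝ e^{±κx} with κ = √(2m(V₀ − E))/ℏ = 2.874.
κa = 1.006, sinh(κa) = 1.184.
Matching ψ, ψ′ at both faces gives T = [1 + V₀² sinh²(κa) / (4E(V₀ − E))]⁻¹ = 1/2.412 = 0.415.

T = 0.415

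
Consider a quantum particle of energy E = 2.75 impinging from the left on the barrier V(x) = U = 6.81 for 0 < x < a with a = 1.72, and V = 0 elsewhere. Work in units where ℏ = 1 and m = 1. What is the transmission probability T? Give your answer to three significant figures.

T = 0.000213

E < U: inside the barrier ψ ∝ e^{±κx} with κ = √(2m(U − E))/ℏ = 2.850.
κa = 4.901, sinh(κa) = 67.22.
Matching ψ, ψ′ at both faces gives T = [1 + U² sinh²(κa) / (4E(U − E))]⁻¹ = 1/4694 = 0.000213.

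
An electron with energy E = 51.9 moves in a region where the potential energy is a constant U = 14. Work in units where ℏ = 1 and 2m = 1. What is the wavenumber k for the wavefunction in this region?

k = 6.16

With E > U the solution is oscillatory, ψ ∝ e^{±ikx} with k = √(2m(E − U))/ℏ.
k = √(2 × 0.5 × 37.9) = 6.156.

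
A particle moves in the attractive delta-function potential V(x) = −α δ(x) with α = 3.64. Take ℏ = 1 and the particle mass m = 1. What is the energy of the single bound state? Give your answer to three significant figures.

The bound state is ψ(x) = √κ e^{−κ|x|}. The derivative jump ψ'(0⁺) − ψ'(0⁻) = −(2mα/ℏ²)ψ(0) fixes κ = mα/ℏ² = 3.640.
Then E = −ℏ²κ²/(2m) = −mα²/(2ℏ²) = -6.625.

E = -6.62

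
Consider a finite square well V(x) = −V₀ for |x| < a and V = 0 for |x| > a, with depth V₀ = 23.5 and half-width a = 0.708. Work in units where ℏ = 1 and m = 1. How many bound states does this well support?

N = 4

The dimensionless depth is z₀ = a√(2mV₀)/ℏ = 0.708 × √(47.00) = 4.854.
The even/odd transcendental equations gain one root per π/2 in z₀, giving N = 1 + ⌊2z₀/π⌋ = 1 + ⌊3.090⌋ = 4.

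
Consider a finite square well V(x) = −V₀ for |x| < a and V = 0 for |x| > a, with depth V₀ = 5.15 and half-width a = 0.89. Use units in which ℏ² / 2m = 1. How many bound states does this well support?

The dimensionless depth is z₀ = a√(2mV₀)/ℏ = 0.89 × √(5.150) = 2.020.
A new bound state (alternating even/odd) appears each time z₀ passes a multiple of π/2, so N = ⌊2z₀/π⌋ + 1 = ⌊1.286⌋ + 1 = 2.

N = 2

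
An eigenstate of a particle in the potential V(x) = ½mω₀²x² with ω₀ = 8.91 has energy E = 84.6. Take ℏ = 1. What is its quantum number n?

E_n = ℏω₀(n + ½) ⇒ n = E/(ℏω₀) − ½ = 84.6/8.91 − 0.5 = 8.995 → n = 9.

n = 9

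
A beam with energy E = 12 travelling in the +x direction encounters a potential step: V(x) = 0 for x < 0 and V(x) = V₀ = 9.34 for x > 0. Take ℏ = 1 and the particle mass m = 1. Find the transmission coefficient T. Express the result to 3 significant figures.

The wavenumbers are k₁ = √(2mE)/ℏ = 4.899 on the left and k₂ = √(2m(E − V₀))/ℏ = 2.307 on the right.
Matching ψ and ψ′ at x = 0 gives r = (k₁ − k₂)/(k₁ + k₂), so R = r² = 0.1294 and T = 1 − R = 0.8706.

T = 0.871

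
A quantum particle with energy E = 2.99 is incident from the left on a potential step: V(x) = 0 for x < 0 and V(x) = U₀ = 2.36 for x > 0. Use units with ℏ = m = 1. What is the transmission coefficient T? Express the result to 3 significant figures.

T = 0.863

On each side the TISE gives plane waves with k = √(2m(E − V))/ℏ: k₁ = √(2·1·2.99) = 2.445, k₂ = √(2·1·0.63) = 1.122.
Matching ψ and ψ′ at x = 0 gives r = (k₁ − k₂)/(k₁ + k₂), so R = r² = 0.1375 and T = 1 − R = 0.8625.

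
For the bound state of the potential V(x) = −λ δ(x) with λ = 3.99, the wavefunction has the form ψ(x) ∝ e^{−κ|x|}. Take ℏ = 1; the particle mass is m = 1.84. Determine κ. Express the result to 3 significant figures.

Integrate −(ℏ²/2m)ψ'' − λδ(x)ψ = Eψ from −ε to +ε: the ψ'' term gives ψ'(0⁺) − ψ'(0⁻) and the δ term gives −(2mλ/ℏ²)ψ(0).
With ψ ∝ e^{−κ|x|} this yields −2κ = −2mλ/ℏ², so κ = mλ/ℏ² = 7.342.

κ = 7.34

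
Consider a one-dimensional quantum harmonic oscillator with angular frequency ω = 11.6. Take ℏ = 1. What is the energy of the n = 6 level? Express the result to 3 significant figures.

E = 75.4

Using E_n = (n + ½)ℏω: E_6 = 6.5 × 11.6 = 75.40.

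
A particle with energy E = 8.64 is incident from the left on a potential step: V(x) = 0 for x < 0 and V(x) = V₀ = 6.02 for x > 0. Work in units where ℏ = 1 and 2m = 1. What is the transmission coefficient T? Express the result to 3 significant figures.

T = 0.916

On each side the TISE gives plane waves with k = √(2m(E − V))/ℏ: k₁ = √(2·½·8.64) = 2.939, k₂ = √(2·½·2.62) = 1.619.
Continuity of ψ and ψ′ at the step yields the reflection amplitude r = (k₁ − k₂)/(k₁ + k₂) = 0.2898; thus R = |r|² = 0.08396, T = 0.9160.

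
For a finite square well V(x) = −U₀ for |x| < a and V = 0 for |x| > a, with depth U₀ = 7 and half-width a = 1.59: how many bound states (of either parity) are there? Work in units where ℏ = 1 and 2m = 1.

N = 3

Define the well-strength parameter z₀ = (a/ℏ)√(2mU₀) = 1.59 × √(2·0.5·7) = 4.207.
The even/odd transcendental equations gain one root per π/2 in z₀, giving N = 1 + ⌊2z₀/π⌋ = 1 + ⌊2.678⌋ = 3.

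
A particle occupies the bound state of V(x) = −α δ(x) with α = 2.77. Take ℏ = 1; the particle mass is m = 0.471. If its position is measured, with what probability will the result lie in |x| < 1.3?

P = 0.966

The normalised bound state is ψ = √κ e^{−κ|x|} with κ = mα/ℏ² = 1.305.
P(|x| < d) = ∫_{−d}^{d} κ e^{−2κ|x|} dx = 1 − e^{−2κd} = 1 − e^{−3.392} = 0.9664.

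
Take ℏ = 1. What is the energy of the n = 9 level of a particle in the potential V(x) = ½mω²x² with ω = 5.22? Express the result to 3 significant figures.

The oscillator eigenvalues are E_n = ℏω(n + ½), so E_9 = 5.22 × 9.5 = 49.59.

E = 49.6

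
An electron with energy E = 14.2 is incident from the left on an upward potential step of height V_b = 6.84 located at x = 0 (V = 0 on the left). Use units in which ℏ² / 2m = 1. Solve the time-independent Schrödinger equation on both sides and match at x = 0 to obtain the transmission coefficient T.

T = 0.973

The wavenumbers are k₁ = √(2mE)/ℏ = 3.768 on the left and k₂ = √(2m(E − V_b))/ℏ = 2.713 on the right.
Matching ψ and ψ′ at x = 0 gives r = (k₁ − k₂)/(k₁ + k₂), so R = r² = 0.02651 and T = 1 − R = 0.9735.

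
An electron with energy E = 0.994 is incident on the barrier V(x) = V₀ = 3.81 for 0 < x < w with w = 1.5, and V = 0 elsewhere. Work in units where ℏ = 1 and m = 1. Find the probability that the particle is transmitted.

Since E < V₀ the interior solution is evanescent with decay constant κ = √(2m(V₀ − E))/ℏ = 2.373.
κw = 3.560, sinh(κw) = 17.56.
The exact tunnelling result is T⁻¹ = 1 + V₀² sinh²(κw) / [4E(V₀ − E)] = 400.9, so T = 0.00249.

T = 0.00249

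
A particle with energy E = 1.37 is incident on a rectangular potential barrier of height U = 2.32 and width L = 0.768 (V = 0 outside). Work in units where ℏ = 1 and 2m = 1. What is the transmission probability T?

E < U: inside the barrier ψ ∝ e^{±κx} with κ = √(2m(U − E))/ℏ = 0.9747.
κL = 0.7486, sinh(κL) = 0.8204.
The exact tunnelling result is T⁻¹ = 1 + U² sinh²(κL) / [4E(U − E)] = 1.696, so T = 0.590.

T = 0.590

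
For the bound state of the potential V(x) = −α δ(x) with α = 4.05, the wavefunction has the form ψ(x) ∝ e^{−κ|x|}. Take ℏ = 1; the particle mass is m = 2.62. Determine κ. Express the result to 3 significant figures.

κ = 10.6

Integrating the TISE across x = 0 gives the cusp condition ψ'(0⁺) − ψ'(0⁻) = −(2mα/ℏ²)ψ(0).
With ψ ∝ e^{−κ|x|} this yields −2κ = −2mα/ℏ², so κ = mα/ℏ² = 10.61.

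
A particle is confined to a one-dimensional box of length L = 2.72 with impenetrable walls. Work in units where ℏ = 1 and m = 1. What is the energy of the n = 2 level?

The infinite-well eigenfunctions ψ_n = √(2/L) sin(nπx/L) vanish at both walls, giving E_n = n²π²ℏ²/(2mL²).
E_2 = 2² × π² / (2 × 1 × 2.72²) = 2.668.

E = 2.67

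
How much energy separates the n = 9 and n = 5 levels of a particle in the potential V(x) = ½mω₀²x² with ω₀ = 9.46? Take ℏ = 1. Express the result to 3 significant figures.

E_n = ℏω₀(n + ½), so ΔE = (9 − 5) ℏω₀ = 4 × 9.46 = 37.84.

ΔE = 37.8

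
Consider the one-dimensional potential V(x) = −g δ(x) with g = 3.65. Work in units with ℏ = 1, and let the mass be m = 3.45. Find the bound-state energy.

E = -23.0

For x ≠ 0 the bound state is ψ ∝ e^{−κ|x|}; integrating the TISE across the delta gives the cusp condition 2κ = 2mg/ℏ², so κ = 12.59.
Then E = −ℏ²κ²/(2m) = −mg²/(2ℏ²) = -22.98.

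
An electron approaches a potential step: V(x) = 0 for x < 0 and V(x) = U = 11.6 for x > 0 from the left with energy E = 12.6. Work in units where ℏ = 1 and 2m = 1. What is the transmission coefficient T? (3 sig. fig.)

The wavenumbers are k₁ = √(2mE)/ℏ = 3.550 on the left and k₂ = √(2m(E − U))/ℏ = 1.000 on the right.
Continuity of ψ and ψ′ at the step yields the reflection amplitude r = (k₁ − k₂)/(k₁ + k₂) = 0.5604; thus R = |r|² = 0.3141, T = 0.6859.

T = 0.686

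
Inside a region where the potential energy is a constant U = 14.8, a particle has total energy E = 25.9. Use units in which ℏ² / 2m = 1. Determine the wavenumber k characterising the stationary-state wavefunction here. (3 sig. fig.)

k = 3.33

With E > U the solution is oscillatory, ψ ∝ e^{±ikx} with k = √(2m(E − U))/ℏ.
k = √(2 × 0.5 × 11.1) = 3.332.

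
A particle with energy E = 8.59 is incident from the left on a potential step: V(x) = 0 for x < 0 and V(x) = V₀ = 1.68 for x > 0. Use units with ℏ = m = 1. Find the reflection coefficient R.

The wavenumbers are k₁ = √(2mE)/ℏ = 4.145 on the left and k₂ = √(2m(E − V₀))/ℏ = 3.718 on the right.
Continuity of ψ and ψ′ at the step yields the reflection amplitude r = (k₁ − k₂)/(k₁ + k₂) = 0.05435; thus R = |r|² = 0.002954, T = 0.9970.

R = 0.00295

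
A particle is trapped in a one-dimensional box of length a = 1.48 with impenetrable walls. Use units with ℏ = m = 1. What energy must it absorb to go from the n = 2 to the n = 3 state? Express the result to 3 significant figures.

E_n = n²π²ℏ²/(2ma²), so ΔE = (3² − 2²) π²ℏ²/(2ma²).
ΔE = 5 × π² / (2 × 1 × 1.48²) = 11.26.

ΔE = 11.3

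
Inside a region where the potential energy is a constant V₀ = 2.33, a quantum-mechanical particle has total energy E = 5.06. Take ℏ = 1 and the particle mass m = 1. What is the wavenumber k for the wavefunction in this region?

With E > V₀ the solution is oscillatory, ψ ∝ e^{±ikx} with k = √(2m(E − V₀))/ℏ.
k = √(2 × 1 × 2.73) = 2.337.

k = 2.34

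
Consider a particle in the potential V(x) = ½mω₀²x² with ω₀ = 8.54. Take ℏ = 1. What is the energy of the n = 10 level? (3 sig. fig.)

E = 89.7

Using E_n = (n + ½)ℏω₀: E_10 = 10.5 × 8.54 = 89.67.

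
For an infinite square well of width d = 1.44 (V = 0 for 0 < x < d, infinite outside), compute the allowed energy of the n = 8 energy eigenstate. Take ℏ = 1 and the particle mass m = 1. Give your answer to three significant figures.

Requiring ψ(0) = ψ(d) = 0 quantises k = nπ/d, hence E_n = ℏ²k²/2m = n²π²ℏ²/(2md²).
E_8 = 8² × π² / (2 × 1 × 1.44²) = 152.3.

E = 152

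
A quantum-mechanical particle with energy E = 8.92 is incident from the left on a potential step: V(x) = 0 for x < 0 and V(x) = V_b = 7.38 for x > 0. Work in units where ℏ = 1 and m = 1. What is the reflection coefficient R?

The wavenumbers are k₁ = √(2mE)/ℏ = 4.224 on the left and k₂ = √(2m(E − V_b))/ℏ = 1.755 on the right.
Continuity of ψ and ψ′ at the step yields the reflection amplitude r = (k₁ − k₂)/(k₁ + k₂) = 0.4129; thus R = |r|² = 0.1705, T = 0.8295.

R = 0.171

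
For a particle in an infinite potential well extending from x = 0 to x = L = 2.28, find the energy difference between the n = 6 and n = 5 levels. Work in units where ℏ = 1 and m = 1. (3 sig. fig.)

E_n = n²π²ℏ²/(2mL²), so ΔE = (6² − 5²) π²ℏ²/(2mL²).
ΔE = 11 × π² / (2 × 1 × 2.28²) = 10.44.

ΔE = 10.4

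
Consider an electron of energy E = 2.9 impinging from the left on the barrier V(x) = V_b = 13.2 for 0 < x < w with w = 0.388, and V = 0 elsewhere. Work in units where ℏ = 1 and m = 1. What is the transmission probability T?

T = 0.0792

Since E < V_b the interior solution is evanescent with decay constant κ = √(2m(V_b − E))/ℏ = 4.539.
κw = 1.761, sinh(κw) = 2.823.
The exact tunnelling result is T⁻¹ = 1 + V_b² sinh²(κw) / [4E(V_b − E)] = 12.62, so T = 0.0792.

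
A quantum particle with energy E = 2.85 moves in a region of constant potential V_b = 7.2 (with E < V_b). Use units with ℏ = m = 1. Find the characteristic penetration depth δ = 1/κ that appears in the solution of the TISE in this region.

Since E < V_b the TISE in this region is ψ'' = κ²ψ with κ = √(2m(V_b − E))/ℏ.
κ = √(2 × 1 × 4.35) = 2.950. The penetration depth is δ = 1/κ = 0.339.

δ = 0.339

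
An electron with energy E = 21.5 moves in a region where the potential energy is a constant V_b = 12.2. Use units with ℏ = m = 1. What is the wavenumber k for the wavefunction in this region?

k = 4.31

With E > V_b the solution is oscillatory, ψ ∝ e^{±ikx} with k = √(2m(E − V_b))/ℏ.
k = √(2 × 1 × 9.3) = 4.313.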